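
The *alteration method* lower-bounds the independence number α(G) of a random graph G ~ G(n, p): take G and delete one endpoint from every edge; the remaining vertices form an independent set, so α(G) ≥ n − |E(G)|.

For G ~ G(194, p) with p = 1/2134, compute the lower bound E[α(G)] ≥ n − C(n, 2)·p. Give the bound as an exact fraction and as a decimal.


E[|E(G)|] = C(194, 2)·p = 18721 · (1/2134) = 193/22.
E[α(G)] ≥ n − E[|E(G)|] = 194 − 193/22 = 4075/22.
Numerically: ≈ 185.2273.
(This is only a lower bound; the true E[α(G)] may be larger.)

E[α(G)] ≥ 4075/22 ≈ 185.2273.


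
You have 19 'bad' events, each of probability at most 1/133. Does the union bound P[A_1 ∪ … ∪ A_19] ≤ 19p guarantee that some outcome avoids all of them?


Union bound: P[∪_{i=1}^{19} A_i] ≤ Σ_i P[A_i] ≤ 19·p = 19·(1/133) = 1/7.
Numerically: 1/7 ≈ 0.14286.
Is 1/7 < 1? YES.
Since P[∪ A_i] ≤ 1/7 < 1, the complement has P[∩ A_i^c] ≥ 1 − 1/7 = 6/7 > 0, so some outcome avoids every A_i.

19·p = 1/7 ≈ 0.14286; existence CERTIFIED by the union bound.


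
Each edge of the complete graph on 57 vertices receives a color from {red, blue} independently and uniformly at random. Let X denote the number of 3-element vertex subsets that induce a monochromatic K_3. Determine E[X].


Let X = Σ_S X_S over the C(57, 3) = 29260 subsets S of size 3, where X_S = 1 if the K_3 on S is monochromatic.
For a fixed S, the K_3 on S has C(3, 2) = 3 edges. P[all 3 edges red] = (1/2)^3, and likewise for blue, so P[monochromatic] = 2·(1/2)^3 = 2^{1 − 3} = 1/4.
Summing: E[X] = C(57, 3) · 2^{1 − 3} = 29260 · 1/4 = 7315.
Numerically: E[X] ≈ 7315.000.

E[X] = C(57,3)·2^(1−C(3,2)) = 7315 ≈ 7315.000.


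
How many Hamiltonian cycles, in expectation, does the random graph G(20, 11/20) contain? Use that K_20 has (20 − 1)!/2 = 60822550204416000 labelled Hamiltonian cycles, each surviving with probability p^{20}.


K_20 has (20 − 1)!/2 = 60822550204416000 labelled Hamiltonian cycles.
For each such Hamiltonian cycle H, let X_H = 1 if all 20 edges of H are present in G. Then P[X_H = 1] = p^{20} = (11/20)^{20} = 672749994932560009201/104857600000000000000000000.
By linearity of expectation: E[X] = Σ_H E[X_H] = 60822550204416000 · p^{20} = 60822550204416000 · 672749994932560009201/104857600000000000000000000 = 9989836509230039246035759128621/25600000000000000000.
Numerically: E[X] ≈ 3.902e+11.

E[X] = 60822550204416000 · (11/20)^{20} = 9989836509230039246035759128621/25600000000000000000 ≈ 3.902e+11.


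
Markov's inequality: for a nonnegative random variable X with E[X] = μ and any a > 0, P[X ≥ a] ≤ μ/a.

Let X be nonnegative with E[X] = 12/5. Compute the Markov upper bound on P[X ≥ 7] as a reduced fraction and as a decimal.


μ = E[X] = 12/5, a = 7.
Markov: P[X ≥ 7] ≤ μ/a = (12/5)/7 = 12/35.
Numerically: ≈ 0.342857.
(Since a = 7 > μ = 2.400000, the bound 12/35 is < 1 and informative.)

P[X ≥ 7] ≤ 12/35 ≈ 0.342857.


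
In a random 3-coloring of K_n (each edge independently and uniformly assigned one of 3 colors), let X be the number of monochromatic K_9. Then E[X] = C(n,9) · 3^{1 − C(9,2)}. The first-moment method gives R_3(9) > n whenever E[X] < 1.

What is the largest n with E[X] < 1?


We need C(n, 9) · 3^{1 − 36} < 1, i.e. C(n, 9) < 3^{36 − 1} = 50031545098999707.
Check values of n near the boundary:
  n = 296: C(296, 9) = 42513789098994080; 42513789098994080 < 50031545098999707? YES
  n = 297: C(297, 9) = 43842345008337645; 43842345008337645 < 50031545098999707? YES
  n = 298: C(298, 9) = 45207677551849890; 45207677551849890 < 50031545098999707? YES
  n = 299: C(299, 9) = 46610674441390059; 46610674441390059 < 50031545098999707? YES
  n = 300: C(300, 9) = 48052241692154700; 48052241692154700 < 50031545098999707? YES
  n = 301: C(301, 9) = 49533303936090975; 49533303936090975 < 50031545098999707? YES
  n = 302: C(302, 9) = 51054804739588650; 51054804739588650 < 50031545098999707? NO
  n = 303: C(303, 9) = 52617706925494425; 52617706925494425 < 50031545098999707? NO
  n = 304: C(304, 9) = 54222992899492560; 54222992899492560 < 50031545098999707? NO
The largest n with C(n, 9) < 50031545098999707 is n = 301 (where E[X] = 16511101312030325/16677181699666569 ≈ 0.990041). Hence R_3(9) > 301, i.e. R_3(9) ≥ 302.

Largest n = 301; hence R_3(9) > 301.


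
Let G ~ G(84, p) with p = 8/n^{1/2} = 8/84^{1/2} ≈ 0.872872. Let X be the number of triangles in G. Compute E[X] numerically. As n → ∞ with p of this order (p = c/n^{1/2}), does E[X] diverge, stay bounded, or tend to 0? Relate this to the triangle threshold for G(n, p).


Number of potential triangles: C(84, 3) = 95284.
Each occurs with probability p³ ≈ (0.872872)³ ≈ 6.65044999e-01.
By linearity: E[X] = C(84, 3)·p³ ≈ 95284 · 6.65044999e-01 ≈ 63368.147667.
Since α = 1/2 < 1, p = c/n^{1/2} ≫ 1/n is above the triangle threshold p ~ 1/n. Asymptotically E[X] ~ (c³/6)·n^{3(1−α)} = (8³/6)·n^{1.5} → ∞; triangles are abundant w.h.p.

E[X] ≈ 63368.147667; in regime p = Θ(1/n^{1/2}) E[X] diverges (above the triangle threshold p ~ 1/n).


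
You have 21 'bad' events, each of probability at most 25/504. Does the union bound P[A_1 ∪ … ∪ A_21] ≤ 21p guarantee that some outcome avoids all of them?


Union bound: P[∪_{i=1}^{21} A_i] ≤ Σ_i P[A_i] ≤ 21·p = 21·(25/504) = 25/24.
Numerically: 25/24 ≈ 1.041667.
Is 25/24 < 1? NO.
Since the bound 25/24 is ≥ 1, the union bound is uninformative here; it does NOT by itself certify existence.

21·p = 25/24 ≈ 1.041667; existence NOT certified by the union bound.


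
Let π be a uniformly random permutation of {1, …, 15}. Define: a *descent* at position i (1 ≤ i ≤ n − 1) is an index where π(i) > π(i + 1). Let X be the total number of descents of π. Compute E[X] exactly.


Write X = Σ X_I over i = 1, …, 14, with X_I the indicator of one descent.
There are 14 indicators.
For each fixed i, the pair (π(i), π(i+1)) is a uniformly random ordered pair of distinct values from {1, …, 15}; by symmetry P[π(i) > π(i+1)] = 1/2.
By linearity: E[X] = 14 · (1/2) = (15 − 1) · (1/2) = 7 ≈ 7.000000.

E[X] = 7 = 7.000000.


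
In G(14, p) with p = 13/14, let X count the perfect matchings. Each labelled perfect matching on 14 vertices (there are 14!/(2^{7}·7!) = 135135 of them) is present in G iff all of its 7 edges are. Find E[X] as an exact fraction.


K_14 has 14!/(2^{7}·7!) = 135135 labelled perfect matchings.
For each such perfect matching H, let X_H = 1 if all 7 edges of H are present in G. Then P[X_H = 1] = p^{7} = (13/14)^{7} = 62748517/105413504.
Summing the indicators: E[X] = Σ_H E[X_H] = 135135 · p^{7} = 135135 · 62748517/105413504 = 1211360120685/15059072.
Numerically: E[X] ≈ 8.04e+04.

E[X] = 135135 · (13/14)^{7} = 1211360120685/15059072 ≈ 8.04e+04.


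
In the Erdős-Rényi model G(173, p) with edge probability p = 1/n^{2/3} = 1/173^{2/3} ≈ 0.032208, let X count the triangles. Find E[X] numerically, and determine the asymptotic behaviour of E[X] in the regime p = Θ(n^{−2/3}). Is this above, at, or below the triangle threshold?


Number of potential triangles: C(173, 3) = 848046.
Each occurs with probability p³ ≈ (0.032208)³ ≈ 3.3412409e-05.
By linearity: E[X] = C(173, 3)·p³ ≈ 848046 · 3.3412409e-05 ≈ 28.33526.
Since α = 2/3 < 1, p = c/n^{2/3} ≫ 1/n is above the triangle threshold p ~ 1/n. Asymptotically E[X] ~ (c³/6)·n^{3(1−α)} = (1³/6)·n^{1} → ∞; triangles are abundant w.h.p.

E[X] ≈ 28.33526; in regime p = Θ(1/n^{2/3}) E[X] diverges (above the triangle threshold p ~ 1/n).


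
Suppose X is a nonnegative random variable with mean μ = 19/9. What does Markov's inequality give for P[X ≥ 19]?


μ = E[X] = 19/9, a = 19.
Markov: P[X ≥ 19] ≤ μ/a = (19/9)/19 = 1/9.
Numerically: ≈ 0.111.
(Since a = 19 > μ = 2.111, the bound 1/9 is < 1 and informative.)

P[X ≥ 19] ≤ 1/9 ≈ 0.111.


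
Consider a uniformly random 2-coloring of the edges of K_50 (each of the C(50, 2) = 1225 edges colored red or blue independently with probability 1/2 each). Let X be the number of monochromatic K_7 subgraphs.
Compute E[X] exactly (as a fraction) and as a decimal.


Let X = Σ_S X_S over the C(50, 7) = 99884400 subsets S of size 7, where X_S = 1 if the K_7 on S is monochromatic.
For a fixed S, the K_7 on S has C(7, 2) = 21 edges. P[all 21 edges red] = (1/2)^21, and likewise for blue, so P[monochromatic] = 2·(1/2)^21 = 2^{1 − 21} = 1/1048576.
By linearity of expectation: E[X] = C(50, 7) · 2^{1 − 21} = 99884400 · 1/1048576 = 6242775/65536.
Numerically: E[X] ≈ 95.257187.

E[X] = C(50,7)·2^(1−C(7,2)) = 6242775/65536 ≈ 95.257187.


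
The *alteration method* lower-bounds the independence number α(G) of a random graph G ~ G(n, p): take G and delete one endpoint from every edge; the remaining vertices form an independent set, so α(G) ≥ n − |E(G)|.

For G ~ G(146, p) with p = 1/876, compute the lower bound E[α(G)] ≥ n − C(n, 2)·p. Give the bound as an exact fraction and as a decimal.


E[|E(G)|] = C(146, 2)·p = 10585 · (1/876) = 145/12.
E[α(G)] ≥ n − E[|E(G)|] = 146 − 145/12 = 1607/12.
Numerically: ≈ 133.916667.
(This is only a lower bound; the true E[α(G)] may be larger.)

E[α(G)] ≥ 1607/12 ≈ 133.916667.


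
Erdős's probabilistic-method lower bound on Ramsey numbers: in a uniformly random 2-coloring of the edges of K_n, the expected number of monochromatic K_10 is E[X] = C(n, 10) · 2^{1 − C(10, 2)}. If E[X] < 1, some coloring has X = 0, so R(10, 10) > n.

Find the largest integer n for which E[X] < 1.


We need C(n, 10) · 2^{1 − 45} < 1, i.e. C(n, 10) < 2^{45 − 1} = 17592186044416.
Check values of n near the boundary:
  n = 98: C(98, 10) = 14005614014756; 14005614014756 < 17592186044416? YES
  n = 99: C(99, 10) = 15579278510796; 15579278510796 < 17592186044416? YES
  n = 100: C(100, 10) = 17310309456440; 17310309456440 < 17592186044416? YES
  n = 101: C(101, 10) = 19212541264840; 19212541264840 < 17592186044416? NO
  n = 102: C(102, 10) = 21300860967540; 21300860967540 < 17592186044416? NO
The largest n with C(n, 10) < 17592186044416 is n = 100 (where E[X] = 2163788682055/2199023255552 ≈ 0.9839772). Hence R(10, 10) > 100, i.e. R(10, 10) ≥ 101.

Largest n = 100; hence R(10, 10) > 100.


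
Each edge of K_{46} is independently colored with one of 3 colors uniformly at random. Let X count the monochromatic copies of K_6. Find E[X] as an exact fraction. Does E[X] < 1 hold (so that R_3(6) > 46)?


E[X] = C(46, 6) · 3^{1 − 15} = 9366819 · 3^{−14} = 9366819/4782969.
As a reduced fraction: E[X] = 3122273/1594323 ≈ 1.958.
Is E[X] < 1? NO.
Since E[X] ≥ 1, the first-moment bound is inconclusive at n = 46; it does NOT by itself certify R_3(6) > 46.

E[X] = 3122273/1594323 ≈ 1.958; E[X] ≥ 1; first-moment method inconclusive here.


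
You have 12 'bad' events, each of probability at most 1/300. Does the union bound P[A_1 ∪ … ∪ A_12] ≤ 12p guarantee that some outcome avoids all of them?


Union bound: P[∪_{i=1}^{12} A_i] ≤ Σ_i P[A_i] ≤ 12·p = 12·(1/300) = 1/25.
Numerically: 1/25 ≈ 0.0400000.
Is 1/25 < 1? YES.
Since P[∪ A_i] ≤ 1/25 < 1, the complement has P[∩ A_i^c] ≥ 1 − 1/25 = 24/25 > 0, so some outcome avoids every A_i.

12·p = 1/25 ≈ 0.0400000; existence CERTIFIED by the union bound.


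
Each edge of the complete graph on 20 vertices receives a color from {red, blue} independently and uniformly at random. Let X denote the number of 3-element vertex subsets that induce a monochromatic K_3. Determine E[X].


Let X = Σ_S X_S over the C(20, 3) = 1140 subsets S of size 3, where X_S = 1 if the K_3 on S is monochromatic.
For a fixed S, the K_3 on S has C(3, 2) = 3 edges. P[all 3 edges red] = (1/2)^3, and likewise for blue, so P[monochromatic] = 2·(1/2)^3 = 2^{1 − 3} = 1/4.
By linearity of expectation: E[X] = C(20, 3) · 2^{1 − 3} = 1140 · 1/4 = 285.
Numerically: E[X] ≈ 285.000000.

E[X] = C(20,3)·2^(1−C(3,2)) = 285 ≈ 285.000000.


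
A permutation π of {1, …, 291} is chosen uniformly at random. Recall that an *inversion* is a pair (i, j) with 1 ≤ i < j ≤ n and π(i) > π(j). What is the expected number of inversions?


Write X = Σ X_I over the C(291, 2) = 42195 pairs i < j, with X_I the indicator of one inversion.
There are 42195 indicators.
For each fixed pair i < j, the values π(i) and π(j) are two distinct elements of {1, …, 291} in uniformly random order; by symmetry P[π(i) > π(j)] = 1/2.
By linearity: E[X] = 42195 · (1/2) = C(291, 2) · (1/2) = 42195/2 = 42195/2 ≈ 21097.5000.

E[X] = 42195/2 = 21097.5000.


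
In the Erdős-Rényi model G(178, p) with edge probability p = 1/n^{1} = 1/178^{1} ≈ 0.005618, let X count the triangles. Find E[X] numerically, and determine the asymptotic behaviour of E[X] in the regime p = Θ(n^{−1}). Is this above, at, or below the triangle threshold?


Number of potential triangles: C(178, 3) = 924176.
Each occurs with probability p³ ≈ (0.005618)³ ≈ 1.7731276e-07.
By linearity: E[X] = C(178, 3)·p³ ≈ 924176 · 1.7731276e-07 ≈ 0.16387.
Here α = 1, so p = 1/n is exactly at the triangle threshold p ~ 1/n. Asymptotically E[X] → c³/6 = 1³/6 = 1/6 ≈ 0.16667, a bounded constant. In this regime the triangle count is asymptotically Poisson(c³/6).

E[X] ≈ 0.16387; in regime p = Θ(1/n^{1}) E[X] stays bounded (at the triangle threshold p ~ 1/n).


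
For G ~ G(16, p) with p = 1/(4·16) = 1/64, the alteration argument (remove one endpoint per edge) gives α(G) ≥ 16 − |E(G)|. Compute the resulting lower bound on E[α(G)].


E[|E(G)|] = C(16, 2)·p = 120 · (1/64) = 15/8.
E[α(G)] ≥ n − E[|E(G)|] = 16 − 15/8 = 113/8.
Numerically: ≈ 14.12500.
(This is only a lower bound; the true E[α(G)] may be larger.)

E[α(G)] ≥ 113/8 ≈ 14.12500.


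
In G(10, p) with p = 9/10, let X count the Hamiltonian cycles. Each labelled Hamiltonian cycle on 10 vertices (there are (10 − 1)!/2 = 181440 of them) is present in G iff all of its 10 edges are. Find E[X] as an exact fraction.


K_10 has (10 − 1)!/2 = 181440 labelled Hamiltonian cycles.
For each such Hamiltonian cycle H, let X_H = 1 if all 10 edges of H are present in G. Then P[X_H = 1] = p^{10} = (9/10)^{10} = 3486784401/10000000000.
By linearity of expectation: E[X] = Σ_H E[X_H] = 181440 · p^{10} = 181440 · 3486784401/10000000000 = 1977006755367/31250000.
Numerically: E[X] ≈ 6.326e+04.

E[X] = 181440 · (9/10)^{10} = 1977006755367/31250000 ≈ 6.326e+04.


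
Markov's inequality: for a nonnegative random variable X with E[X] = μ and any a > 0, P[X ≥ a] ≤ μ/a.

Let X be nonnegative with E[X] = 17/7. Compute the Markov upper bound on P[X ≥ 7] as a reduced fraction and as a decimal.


μ = E[X] = 17/7, a = 7.
Markov: P[X ≥ 7] ≤ μ/a = (17/7)/7 = 17/49.
Numerically: ≈ 0.3469.
(Since a = 7 > μ = 2.4286, the bound 17/49 is < 1 and informative.)

P[X ≥ 7] ≤ 17/49 ≈ 0.3469.


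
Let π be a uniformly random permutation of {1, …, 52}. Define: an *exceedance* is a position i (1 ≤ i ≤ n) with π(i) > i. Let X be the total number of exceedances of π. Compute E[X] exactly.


Write X = Σ_{i=1}^{52} X_i, where X_i = 1_{π(i) > i}.
For each fixed i, π(i) is uniform over {1, …, 52} (marginal of a uniform permutation), so P[π(i) > i] = (n − i)/n. Summing: Σ_{i=1}^{52} (n − i)/n = (0 + 1 + … + 51)/52 = 52(52 − 1)/(2·52) = (52 − 1)/2.
Hence E[X] = Σ_{i=1}^{52} (52 − i)/52 = 51/2 ≈ 25.500.

E[X] = 51/2 = 25.500.


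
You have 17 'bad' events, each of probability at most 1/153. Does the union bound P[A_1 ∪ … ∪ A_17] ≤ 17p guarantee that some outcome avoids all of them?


Union bound: P[∪_{i=1}^{17} A_i] ≤ Σ_i P[A_i] ≤ 17·p = 17·(1/153) = 1/9.
Numerically: 1/9 ≈ 0.11111.
Is 1/9 < 1? YES.
Since P[∪ A_i] ≤ 1/9 < 1, the complement has P[∩ A_i^c] ≥ 1 − 1/9 = 8/9 > 0, so some outcome avoids every A_i.

17·p = 1/9 ≈ 0.11111; existence CERTIFIED by the union bound.


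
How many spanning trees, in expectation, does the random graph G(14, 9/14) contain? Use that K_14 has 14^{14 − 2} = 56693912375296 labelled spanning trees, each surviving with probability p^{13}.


K_14 has 14^{14 − 2} = 56693912375296 labelled spanning trees.
For each such spanning tree H, let X_H = 1 if all 13 edges of H are present in G. Then P[X_H = 1] = p^{13} = (9/14)^{13} = 2541865828329/793714773254144.
Summing the indicators: E[X] = Σ_H E[X_H] = 56693912375296 · p^{13} = 56693912375296 · 2541865828329/793714773254144 = 2541865828329/14.
Numerically: E[X] ≈ 1.81562e+11.

E[X] = 56693912375296 · (9/14)^{13} = 2541865828329/14 ≈ 1.81562e+11.


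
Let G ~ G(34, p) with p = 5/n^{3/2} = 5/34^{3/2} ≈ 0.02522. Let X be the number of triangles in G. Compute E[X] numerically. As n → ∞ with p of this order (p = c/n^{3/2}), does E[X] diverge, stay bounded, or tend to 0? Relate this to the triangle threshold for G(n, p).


Number of potential triangles: C(34, 3) = 5984.
Each occurs with probability p³ ≈ (0.02522)³ ≈ 1.6041866e-05.
By linearity: E[X] = C(34, 3)·p³ ≈ 5984 · 1.6041866e-05 ≈ 0.09599.
Since α = 3/2 > 1, p = c/n^{3/2} = o(1/n) is below the triangle threshold p ~ 1/n. Asymptotically E[X] ~ (c³/6)·n^{3(1−α)} = (5³/6)·n^{-1.5} → 0, so by Markov's inequality G has no triangles w.h.p.

E[X] ≈ 0.09599; in regime p = Θ(1/n^{3/2}) E[X] tends to 0 (below the triangle threshold p ~ 1/n).


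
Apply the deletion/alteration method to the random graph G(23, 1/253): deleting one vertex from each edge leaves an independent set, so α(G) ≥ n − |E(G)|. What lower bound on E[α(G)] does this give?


E[|E(G)|] = C(23, 2)·p = 253 · (1/253) = 1.
E[α(G)] ≥ n − E[|E(G)|] = 23 − 1 = 22.
Numerically: ≈ 22.0000.
(This is only a lower bound; the true E[α(G)] may be larger.)

E[α(G)] ≥ 22 ≈ 22.0000.


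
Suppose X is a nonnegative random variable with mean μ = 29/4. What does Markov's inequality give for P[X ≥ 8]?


μ = E[X] = 29/4, a = 8.
Markov: P[X ≥ 8] ≤ μ/a = (29/4)/8 = 29/32.
Numerically: ≈ 0.906250.
(Since a = 8 > μ = 7.250000, the bound 29/32 is < 1 and informative.)

P[X ≥ 8] ≤ 29/32 ≈ 0.906250.


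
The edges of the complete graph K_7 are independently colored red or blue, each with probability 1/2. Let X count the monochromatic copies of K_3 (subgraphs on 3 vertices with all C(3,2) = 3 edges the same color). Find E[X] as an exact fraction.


Let X = Σ_S X_S over the C(7, 3) = 35 subsets S of size 3, where X_S = 1 if the K_3 on S is monochromatic.
For a fixed S, the K_3 on S has C(3, 2) = 3 edges. P[all 3 edges red] = (1/2)^3, and likewise for blue, so P[monochromatic] = 2·(1/2)^3 = 2^{1 − 3} = 1/4.
Summing: E[X] = C(7, 3) · 2^{1 − 3} = 35 · 1/4 = 35/4.
Numerically: E[X] ≈ 8.75000.

E[X] = C(7,3)·2^(1−C(3,2)) = 35/4 ≈ 8.75000.


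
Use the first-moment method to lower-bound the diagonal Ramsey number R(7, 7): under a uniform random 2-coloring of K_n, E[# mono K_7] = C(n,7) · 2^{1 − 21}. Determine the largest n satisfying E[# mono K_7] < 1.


We need C(n, 7) · 2^{1 − 21} < 1, i.e. C(n, 7) < 2^{21 − 1} = 1048576.
Check values of n near the boundary:
  n = 22: C(22, 7) = 170544; 170544 < 1048576? YES
  n = 23: C(23, 7) = 245157; 245157 < 1048576? YES
  n = 24: C(24, 7) = 346104; 346104 < 1048576? YES
  n = 25: C(25, 7) = 480700; 480700 < 1048576? YES
  n = 26: C(26, 7) = 657800; 657800 < 1048576? YES
  n = 27: C(27, 7) = 888030; 888030 < 1048576? YES
  n = 28: C(28, 7) = 1184040; 1184040 < 1048576? NO
  n = 29: C(29, 7) = 1560780; 1560780 < 1048576? NO
  n = 30: C(30, 7) = 2035800; 2035800 < 1048576? NO
The largest n with C(n, 7) < 1048576 is n = 27 (where E[X] = 444015/524288 ≈ 0.847). Hence R(7, 7) > 27, i.e. R(7, 7) ≥ 28.

Largest n = 27; hence R(7, 7) > 27.


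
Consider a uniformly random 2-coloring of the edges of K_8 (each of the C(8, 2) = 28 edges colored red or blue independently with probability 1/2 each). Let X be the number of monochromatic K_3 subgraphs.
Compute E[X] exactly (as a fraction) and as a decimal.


Let X = Σ_S X_S over the C(8, 3) = 56 subsets S of size 3, where X_S = 1 if the K_3 on S is monochromatic.
For a fixed S, the K_3 on S has C(3, 2) = 3 edges. P[all 3 edges red] = (1/2)^3, and likewise for blue, so P[monochromatic] = 2·(1/2)^3 = 2^{1 − 3} = 1/4.
By linearity: E[X] = C(8, 3) · 2^{1 − 3} = 56 · 1/4 = 14.
Numerically: E[X] ≈ 14.0000.

E[X] = C(8,3)·2^(1−C(3,2)) = 14 ≈ 14.0000.


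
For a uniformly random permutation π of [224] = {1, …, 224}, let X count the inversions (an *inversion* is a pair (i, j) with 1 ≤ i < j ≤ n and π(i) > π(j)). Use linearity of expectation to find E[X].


Write X = Σ X_I over the C(224, 2) = 24976 pairs i < j, with X_I the indicator of one inversion.
There are 24976 indicators.
For each fixed pair i < j, the values π(i) and π(j) are two distinct elements of {1, …, 224} in uniformly random order; by symmetry P[π(i) > π(j)] = 1/2.
By linearity: E[X] = 24976 · (1/2) = C(224, 2) · (1/2) = 24976/2 = 12488 ≈ 12488.0000.

E[X] = 12488 = 12488.0000.


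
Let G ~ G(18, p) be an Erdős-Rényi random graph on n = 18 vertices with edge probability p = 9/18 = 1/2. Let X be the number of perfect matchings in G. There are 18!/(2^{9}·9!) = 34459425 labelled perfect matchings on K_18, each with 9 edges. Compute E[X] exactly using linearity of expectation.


K_18 has 18!/(2^{9}·9!) = 34459425 labelled perfect matchings.
For each such perfect matching H, let X_H = 1 if all 9 edges of H are present in G. Then P[X_H = 1] = p^{9} = (1/2)^{9} = 1/512.
By linearity: E[X] = Σ_H E[X_H] = 34459425 · p^{9} = 34459425 · 1/512 = 34459425/512.
Numerically: E[X] ≈ 67303.6.

E[X] = 34459425 · (1/2)^{9} = 34459425/512 ≈ 67303.6.


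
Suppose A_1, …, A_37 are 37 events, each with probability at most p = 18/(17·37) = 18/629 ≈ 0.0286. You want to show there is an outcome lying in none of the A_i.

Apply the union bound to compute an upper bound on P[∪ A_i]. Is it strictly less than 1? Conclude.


Union bound: P[∪_{i=1}^{37} A_i] ≤ Σ_i P[A_i] ≤ 37·p = 37·(18/629) = 18/17.
Numerically: 18/17 ≈ 1.0588.
Is 18/17 < 1? NO.
Since the bound 18/17 is ≥ 1, the union bound is uninformative here; it does NOT by itself certify existence.

37·p = 18/17 ≈ 1.0588; existence NOT certified by the union bound.


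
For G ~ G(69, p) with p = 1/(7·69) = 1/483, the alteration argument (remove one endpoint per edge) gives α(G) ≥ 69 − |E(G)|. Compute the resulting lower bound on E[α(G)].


E[|E(G)|] = C(69, 2)·p = 2346 · (1/483) = 34/7.
E[α(G)] ≥ n − E[|E(G)|] = 69 − 34/7 = 449/7.
Numerically: ≈ 64.14286.
(This is only a lower bound; the true E[α(G)] may be larger.)

E[α(G)] ≥ 449/7 ≈ 64.14286.


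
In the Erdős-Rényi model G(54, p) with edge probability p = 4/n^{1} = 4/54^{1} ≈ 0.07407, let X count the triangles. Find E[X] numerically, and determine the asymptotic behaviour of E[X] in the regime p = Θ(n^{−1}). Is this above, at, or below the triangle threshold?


Number of potential triangles: C(54, 3) = 24804.
Each occurs with probability p³ ≈ (0.07407)³ ≈ 4.064421e-04.
By linearity: E[X] = C(54, 3)·p³ ≈ 24804 · 4.064421e-04 ≈ 10.0814.
Here α = 1, so p = 4/n is exactly at the triangle threshold p ~ 1/n. Asymptotically E[X] → c³/6 = 4³/6 = 32/3 ≈ 10.6667, a bounded constant. In this regime the triangle count is asymptotically Poisson(c³/6).

E[X] ≈ 10.0814; in regime p = Θ(1/n^{1}) E[X] stays bounded (at the triangle threshold p ~ 1/n).


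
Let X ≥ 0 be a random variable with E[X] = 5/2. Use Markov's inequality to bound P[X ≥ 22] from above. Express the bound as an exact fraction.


μ = E[X] = 5/2, a = 22.
Markov: P[X ≥ 22] ≤ μ/a = (5/2)/22 = 5/44.
Numerically: ≈ 0.11364.
(Since a = 22 > μ = 2.50000, the bound 5/44 is < 1 and informative.)

P[X ≥ 22] ≤ 5/44 ≈ 0.11364.


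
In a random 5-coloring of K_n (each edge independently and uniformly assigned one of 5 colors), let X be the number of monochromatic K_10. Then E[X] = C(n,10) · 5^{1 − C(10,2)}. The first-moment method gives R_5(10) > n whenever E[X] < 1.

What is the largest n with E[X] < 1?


We need C(n, 10) · 5^{1 − 45} < 1, i.e. C(n, 10) < 5^{45 − 1} = 5684341886080801486968994140625.
Check values of n near the boundary:
  n = 5390: C(5390, 10) = 5655833965919099070255434039753; 5655833965919099070255434039753 < 5684341886080801486968994140625? YES
  n = 5391: C(5391, 10) = 5666344714787188828795213697883; 5666344714787188828795213697883 < 5684341886080801486968994140625? YES
  n = 5392: C(5392, 10) = 5676873040158402483252283957448; 5676873040158402483252283957448 < 5684341886080801486968994140625? YES
  n = 5393: C(5393, 10) = 5687418968154238267170642278008; 5687418968154238267170642278008 < 5684341886080801486968994140625? NO
  n = 5394: C(5394, 10) = 5697982524930156243149785372878; 5697982524930156243149785372878 < 5684341886080801486968994140625? NO
  n = 5395: C(5395, 10) = 5708563736675616143322765475706; 5708563736675616143322765475706 < 5684341886080801486968994140625? NO
The largest n with C(n, 10) < 5684341886080801486968994140625 is n = 5392 (where E[X] = 5676873040158402483252283957448/5684341886080801486968994140625 ≈ 0.998686). Hence R_5(10) > 5392, i.e. R_5(10) ≥ 5393.

Largest n = 5392; hence R_5(10) > 5392.


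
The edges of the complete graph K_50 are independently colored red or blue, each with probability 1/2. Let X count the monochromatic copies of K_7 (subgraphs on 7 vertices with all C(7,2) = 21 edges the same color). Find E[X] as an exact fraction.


Let X = Σ_S X_S over the C(50, 7) = 99884400 subsets S of size 7, where X_S = 1 if the K_7 on S is monochromatic.
For a fixed S, the K_7 on S has C(7, 2) = 21 edges. P[all 21 edges red] = (1/2)^21, and likewise for blue, so P[monochromatic] = 2·(1/2)^21 = 2^{1 − 21} = 1/1048576.
By linearity: E[X] = C(50, 7) · 2^{1 − 21} = 99884400 · 1/1048576 = 6242775/65536.
Numerically: E[X] ≈ 95.2572.

E[X] = C(50,7)·2^(1−C(7,2)) = 6242775/65536 ≈ 95.2572.


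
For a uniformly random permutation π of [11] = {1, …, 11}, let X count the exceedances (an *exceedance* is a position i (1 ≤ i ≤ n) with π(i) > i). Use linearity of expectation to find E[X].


Write X = Σ_{i=1}^{11} X_i, where X_i = 1_{π(i) > i}.
For each fixed i, π(i) is uniform over {1, …, 11} (marginal of a uniform permutation), so P[π(i) > i] = (n − i)/n. Summing: Σ_{i=1}^{11} (n − i)/n = (0 + 1 + … + 10)/11 = 11(11 − 1)/(2·11) = (11 − 1)/2.
Hence E[X] = Σ_{i=1}^{11} (11 − i)/11 = 5 ≈ 5.0000.

E[X] = 5 = 5.0000.


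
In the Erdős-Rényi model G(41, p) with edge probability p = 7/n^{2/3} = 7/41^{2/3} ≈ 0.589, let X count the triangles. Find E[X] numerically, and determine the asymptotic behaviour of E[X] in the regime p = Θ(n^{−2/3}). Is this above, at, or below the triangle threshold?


Number of potential triangles: C(41, 3) = 10660.
Each occurs with probability p³ ≈ (0.589)³ ≈ 2.04045e-01.
By linearity: E[X] = C(41, 3)·p³ ≈ 10660 · 2.04045e-01 ≈ 2175.122.
Since α = 2/3 < 1, p = c/n^{2/3} ≫ 1/n is above the triangle threshold p ~ 1/n. Asymptotically E[X] ~ (c³/6)·n^{3(1−α)} = (7³/6)·n^{1} → ∞; triangles are abundant w.h.p.

E[X] ≈ 2175.122; in regime p = Θ(1/n^{2/3}) E[X] diverges (above the triangle threshold p ~ 1/n).


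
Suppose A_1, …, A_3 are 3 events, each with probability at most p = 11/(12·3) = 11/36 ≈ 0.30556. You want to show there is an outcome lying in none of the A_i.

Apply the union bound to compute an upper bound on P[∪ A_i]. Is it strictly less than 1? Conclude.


Union bound: P[∪_{i=1}^{3} A_i] ≤ Σ_i P[A_i] ≤ 3·p = 3·(11/36) = 11/12.
Numerically: 11/12 ≈ 0.91667.
Is 11/12 < 1? YES.
Since P[∪ A_i] ≤ 11/12 < 1, the complement has P[∩ A_i^c] ≥ 1 − 11/12 = 1/12 > 0, so some outcome avoids every A_i.

3·p = 11/12 ≈ 0.91667; existence CERTIFIED by the union bound.


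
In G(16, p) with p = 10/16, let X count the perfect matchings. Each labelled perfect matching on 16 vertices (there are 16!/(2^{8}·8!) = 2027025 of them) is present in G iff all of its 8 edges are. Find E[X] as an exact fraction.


K_16 has 16!/(2^{8}·8!) = 2027025 labelled perfect matchings.
For each such perfect matching H, let X_H = 1 if all 8 edges of H are present in G. Then P[X_H = 1] = p^{8} = (5/8)^{8} = 390625/16777216.
By linearity: E[X] = Σ_H E[X_H] = 2027025 · p^{8} = 2027025 · 390625/16777216 = 791806640625/16777216.
Numerically: E[X] ≈ 47195.4.

E[X] = 2027025 · (5/8)^{8} = 791806640625/16777216 ≈ 47195.4.


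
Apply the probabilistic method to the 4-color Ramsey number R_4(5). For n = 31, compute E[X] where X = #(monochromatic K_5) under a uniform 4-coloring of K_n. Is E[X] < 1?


E[X] = C(31, 5) · 4^{1 − 10} = 169911 · 4^{−9} = 169911/262144.
As a reduced fraction: E[X] = 169911/262144 ≈ 0.6481590.
Is E[X] < 1? YES.
Since E[X] < 1, there exists a 4-coloring of K_{31} with no monochromatic K_5; hence R_4(5) > 31.

E[X] = 169911/262144 ≈ 0.6481590; E[X] < 1, so R_4(5) > 31.


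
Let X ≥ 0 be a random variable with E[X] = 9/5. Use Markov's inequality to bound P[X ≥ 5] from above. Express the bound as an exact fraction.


μ = E[X] = 9/5, a = 5.
Markov: P[X ≥ 5] ≤ μ/a = (9/5)/5 = 9/25.
Numerically: ≈ 0.3600.
(Since a = 5 > μ = 1.8000, the bound 9/25 is < 1 and informative.)

P[X ≥ 5] ≤ 9/25 ≈ 0.3600.


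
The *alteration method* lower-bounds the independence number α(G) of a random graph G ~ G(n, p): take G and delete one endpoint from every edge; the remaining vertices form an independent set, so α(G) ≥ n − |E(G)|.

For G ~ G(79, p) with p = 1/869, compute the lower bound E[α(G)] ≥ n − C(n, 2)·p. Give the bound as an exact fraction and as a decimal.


E[|E(G)|] = C(79, 2)·p = 3081 · (1/869) = 39/11.
E[α(G)] ≥ n − E[|E(G)|] = 79 − 39/11 = 830/11.
Numerically: ≈ 75.454545.
(This is only a lower bound; the true E[α(G)] may be larger.)

E[α(G)] ≥ 830/11 ≈ 75.454545.


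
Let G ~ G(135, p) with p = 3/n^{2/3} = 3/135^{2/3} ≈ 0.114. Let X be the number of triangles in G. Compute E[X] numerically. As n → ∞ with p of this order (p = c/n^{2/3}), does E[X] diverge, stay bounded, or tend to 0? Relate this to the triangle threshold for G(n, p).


Number of potential triangles: C(135, 3) = 400995.
Each occurs with probability p³ ≈ (0.114)³ ≈ 1.4814815e-03.
By linearity: E[X] = C(135, 3)·p³ ≈ 400995 · 1.4814815e-03 ≈ 594.06667.
Since α = 2/3 < 1, p = c/n^{2/3} ≫ 1/n is above the triangle threshold p ~ 1/n. Asymptotically E[X] ~ (c³/6)·n^{3(1−α)} = (3³/6)·n^{1} → ∞; triangles are abundant w.h.p.

E[X] ≈ 594.06667; in regime p = Θ(1/n^{2/3}) E[X] diverges (above the triangle threshold p ~ 1/n).


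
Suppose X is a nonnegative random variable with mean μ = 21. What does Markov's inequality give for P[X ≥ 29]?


μ = E[X] = 21, a = 29.
Markov: P[X ≥ 29] ≤ μ/a = (21)/29 = 21/29.
Numerically: ≈ 0.72414.
(Since a = 29 > μ = 21.00000, the bound 21/29 is < 1 and informative.)

P[X ≥ 29] ≤ 21/29 ≈ 0.72414.


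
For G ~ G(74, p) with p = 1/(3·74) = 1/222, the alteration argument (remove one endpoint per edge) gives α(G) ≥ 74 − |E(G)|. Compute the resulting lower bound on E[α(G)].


E[|E(G)|] = C(74, 2)·p = 2701 · (1/222) = 73/6.
E[α(G)] ≥ n − E[|E(G)|] = 74 − 73/6 = 371/6.
Numerically: ≈ 61.8333.
(This is only a lower bound; the true E[α(G)] may be larger.)

E[α(G)] ≥ 371/6 ≈ 61.8333.


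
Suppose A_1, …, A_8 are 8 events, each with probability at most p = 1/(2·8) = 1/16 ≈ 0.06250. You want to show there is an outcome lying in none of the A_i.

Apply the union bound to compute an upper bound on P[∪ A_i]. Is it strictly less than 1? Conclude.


Union bound: P[∪_{i=1}^{8} A_i] ≤ Σ_i P[A_i] ≤ 8·p = 8·(1/16) = 1/2.
Numerically: 1/2 ≈ 0.50000.
Is 1/2 < 1? YES.
Since P[∪ A_i] ≤ 1/2 < 1, the complement has P[∩ A_i^c] ≥ 1 − 1/2 = 1/2 > 0, so some outcome avoids every A_i.

8·p = 1/2 ≈ 0.50000; existence CERTIFIED by the union bound.


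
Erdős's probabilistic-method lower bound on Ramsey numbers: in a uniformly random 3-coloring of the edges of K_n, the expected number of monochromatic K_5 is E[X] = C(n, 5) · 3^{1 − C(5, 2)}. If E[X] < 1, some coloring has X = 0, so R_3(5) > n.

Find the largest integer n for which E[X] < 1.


We need C(n, 5) · 3^{1 − 10} < 1, i.e. C(n, 5) < 3^{10 − 1} = 19683.
Check values of n near the boundary:
  n = 14: C(14, 5) = 2002; 2002 < 19683? YES
  n = 15: C(15, 5) = 3003; 3003 < 19683? YES
  n = 16: C(16, 5) = 4368; 4368 < 19683? YES
  n = 17: C(17, 5) = 6188; 6188 < 19683? YES
  n = 18: C(18, 5) = 8568; 8568 < 19683? YES
  n = 19: C(19, 5) = 11628; 11628 < 19683? YES
  n = 20: C(20, 5) = 15504; 15504 < 19683? YES
  n = 21: C(21, 5) = 20349; 20349 < 19683? NO
  n = 22: C(22, 5) = 26334; 26334 < 19683? NO
  n = 23: C(23, 5) = 33649; 33649 < 19683? NO
The largest n with C(n, 5) < 19683 is n = 20 (where E[X] = 5168/6561 ≈ 0.78768). Hence R_3(5) > 20, i.e. R_3(5) ≥ 21.

Largest n = 20; hence R_3(5) > 20.


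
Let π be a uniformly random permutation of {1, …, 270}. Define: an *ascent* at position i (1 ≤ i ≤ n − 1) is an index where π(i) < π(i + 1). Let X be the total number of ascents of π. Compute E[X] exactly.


Write X = Σ X_I over i = 1, …, 269, with X_I the indicator of one ascent.
There are 269 indicators.
For each fixed i, the pair (π(i), π(i+1)) is a uniformly random ordered pair of distinct values from {1, …, 270}; by symmetry P[π(i) < π(i+1)] = 1/2.
By linearity: E[X] = 269 · (1/2) = (270 − 1) · (1/2) = 269/2 ≈ 134.50000.

E[X] = 269/2 = 134.50000.


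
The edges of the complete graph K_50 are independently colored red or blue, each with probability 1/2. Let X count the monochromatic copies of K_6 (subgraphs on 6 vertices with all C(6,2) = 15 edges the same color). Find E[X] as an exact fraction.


Let X = Σ_S X_S over the C(50, 6) = 15890700 subsets S of size 6, where X_S = 1 if the K_6 on S is monochromatic.
For a fixed S, the K_6 on S has C(6, 2) = 15 edges. P[all 15 edges red] = (1/2)^15, and likewise for blue, so P[monochromatic] = 2·(1/2)^15 = 2^{1 − 15} = 1/16384.
By linearity of expectation: E[X] = C(50, 6) · 2^{1 − 15} = 15890700 · 1/16384 = 3972675/4096.
Numerically: E[X] ≈ 969.89136.

E[X] = C(50,6)·2^(1−C(6,2)) = 3972675/4096 ≈ 969.89136.


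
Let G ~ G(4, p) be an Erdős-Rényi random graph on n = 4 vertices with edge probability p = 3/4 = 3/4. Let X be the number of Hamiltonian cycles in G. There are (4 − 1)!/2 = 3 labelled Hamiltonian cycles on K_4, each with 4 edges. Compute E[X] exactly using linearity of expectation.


K_4 has (4 − 1)!/2 = 3 labelled Hamiltonian cycles.
For each such Hamiltonian cycle H, let X_H = 1 if all 4 edges of H are present in G. Then P[X_H = 1] = p^{4} = (3/4)^{4} = 81/256.
By linearity: E[X] = Σ_H E[X_H] = 3 · p^{4} = 3 · 81/256 = 243/256.
Numerically: E[X] ≈ 0.94922.

E[X] = 3 · (3/4)^{4} = 243/256 ≈ 0.94922.


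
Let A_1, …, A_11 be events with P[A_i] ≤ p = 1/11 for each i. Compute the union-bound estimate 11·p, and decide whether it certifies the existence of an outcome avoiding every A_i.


Union bound: P[∪_{i=1}^{11} A_i] ≤ Σ_i P[A_i] ≤ 11·p = 11·(1/11) = 1.
Numerically: 1 ≈ 1.000000.
Is 1 < 1? NO.
Since the bound 1 is ≥ 1, the union bound is uninformative here; it does NOT by itself certify existence.

11·p = 1 ≈ 1.000000; existence NOT certified by the union bound.


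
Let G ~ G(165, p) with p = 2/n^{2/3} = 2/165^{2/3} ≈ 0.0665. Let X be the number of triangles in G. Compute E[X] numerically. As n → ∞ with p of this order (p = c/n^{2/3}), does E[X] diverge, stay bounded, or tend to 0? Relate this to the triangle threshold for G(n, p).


Number of potential triangles: C(165, 3) = 735130.
Each occurs with probability p³ ≈ (0.0665)³ ≈ 2.93848e-04.
By linearity: E[X] = C(165, 3)·p³ ≈ 735130 · 2.93848e-04 ≈ 216.016.
Since α = 2/3 < 1, p = c/n^{2/3} ≫ 1/n is above the triangle threshold p ~ 1/n. Asymptotically E[X] ~ (c³/6)·n^{3(1−α)} = (2³/6)·n^{1} → ∞; triangles are abundant w.h.p.

E[X] ≈ 216.016; in regime p = Θ(1/n^{2/3}) E[X] diverges (above the triangle threshold p ~ 1/n).


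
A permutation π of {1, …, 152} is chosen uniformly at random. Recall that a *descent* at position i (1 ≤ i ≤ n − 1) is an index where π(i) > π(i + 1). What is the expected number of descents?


Write X = Σ X_I over i = 1, …, 151, with X_I the indicator of one descent.
There are 151 indicators.
For each fixed i, the pair (π(i), π(i+1)) is a uniformly random ordered pair of distinct values from {1, …, 152}; by symmetry P[π(i) > π(i+1)] = 1/2.
By linearity: E[X] = 151 · (1/2) = (152 − 1) · (1/2) = 151/2 ≈ 75.50000.

E[X] = 151/2 = 75.50000.


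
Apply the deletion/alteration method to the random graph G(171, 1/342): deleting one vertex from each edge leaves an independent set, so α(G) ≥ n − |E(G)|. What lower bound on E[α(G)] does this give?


E[|E(G)|] = C(171, 2)·p = 14535 · (1/342) = 85/2.
E[α(G)] ≥ n − E[|E(G)|] = 171 − 85/2 = 257/2.
Numerically: ≈ 128.500.
(This is only a lower bound; the true E[α(G)] may be larger.)

E[α(G)] ≥ 257/2 ≈ 128.500.


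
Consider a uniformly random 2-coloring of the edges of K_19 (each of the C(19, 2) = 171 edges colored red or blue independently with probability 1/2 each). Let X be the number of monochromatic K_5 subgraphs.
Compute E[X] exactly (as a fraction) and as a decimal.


Let X = Σ_S X_S over the C(19, 5) = 11628 subsets S of size 5, where X_S = 1 if the K_5 on S is monochromatic.
For a fixed S, the K_5 on S has C(5, 2) = 10 edges. P[all 10 edges red] = (1/2)^10, and likewise for blue, so P[monochromatic] = 2·(1/2)^10 = 2^{1 − 10} = 1/512.
By linearity of expectation: E[X] = C(19, 5) · 2^{1 − 10} = 11628 · 1/512 = 2907/128.
Numerically: E[X] ≈ 22.7109.

E[X] = C(19,5)·2^(1−C(5,2)) = 2907/128 ≈ 22.7109.


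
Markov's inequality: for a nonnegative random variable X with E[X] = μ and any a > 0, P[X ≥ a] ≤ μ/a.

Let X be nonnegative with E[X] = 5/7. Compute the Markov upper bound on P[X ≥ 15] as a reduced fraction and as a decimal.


μ = E[X] = 5/7, a = 15.
Markov: P[X ≥ 15] ≤ μ/a = (5/7)/15 = 1/21.
Numerically: ≈ 0.047619.
(Since a = 15 > μ = 0.714286, the bound 1/21 is < 1 and informative.)

P[X ≥ 15] ≤ 1/21 ≈ 0.047619.


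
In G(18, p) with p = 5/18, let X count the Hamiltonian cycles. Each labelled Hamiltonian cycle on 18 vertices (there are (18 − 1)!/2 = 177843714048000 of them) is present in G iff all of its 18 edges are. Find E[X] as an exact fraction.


K_18 has (18 − 1)!/2 = 177843714048000 labelled Hamiltonian cycles.
For each such Hamiltonian cycle H, let X_H = 1 if all 18 edges of H are present in G. Then P[X_H = 1] = p^{18} = (5/18)^{18} = 3814697265625/39346408075296537575424.
Summing the indicators: E[X] = Σ_H E[X_H] = 177843714048000 · p^{18} = 177843714048000 · 3814697265625/39346408075296537575424 = 56800365447998046875/3294258113514384.
Numerically: E[X] ≈ 17242.2.

E[X] = 177843714048000 · (5/18)^{18} = 56800365447998046875/3294258113514384 ≈ 17242.2.


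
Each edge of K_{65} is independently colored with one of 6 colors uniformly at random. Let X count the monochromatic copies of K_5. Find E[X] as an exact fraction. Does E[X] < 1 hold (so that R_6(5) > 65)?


E[X] = C(65, 5) · 6^{1 − 10} = 8259888 · 6^{−9} = 8259888/10077696.
As a reduced fraction: E[X] = 172081/209952 ≈ 0.820.
Is E[X] < 1? YES.
Since E[X] < 1, there exists a 6-coloring of K_{65} with no monochromatic K_5; hence R_6(5) > 65.

E[X] = 172081/209952 ≈ 0.820; E[X] < 1, so R_6(5) > 65.


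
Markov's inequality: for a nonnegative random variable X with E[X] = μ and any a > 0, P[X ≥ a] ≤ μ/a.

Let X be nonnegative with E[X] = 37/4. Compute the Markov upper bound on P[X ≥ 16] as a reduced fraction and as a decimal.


μ = E[X] = 37/4, a = 16.
Markov: P[X ≥ 16] ≤ μ/a = (37/4)/16 = 37/64.
Numerically: ≈ 0.578125.
(Since a = 16 > μ = 9.250000, the bound 37/64 is < 1 and informative.)

P[X ≥ 16] ≤ 37/64 ≈ 0.578125.
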